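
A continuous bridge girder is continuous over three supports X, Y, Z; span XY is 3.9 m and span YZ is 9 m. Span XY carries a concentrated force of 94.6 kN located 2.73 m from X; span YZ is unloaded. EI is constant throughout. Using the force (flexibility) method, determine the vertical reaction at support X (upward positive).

R_X = 23.27 kN

Take M_Y as the redundant. Released structure: two simple spans XY and YZ with a hinge at Y.
Discontinuity in slope at Y on the released structure — sum the simple-span end rotations:
  span XY: point load 94.6 at a = 2.73: Pab(L + a)/(6LEI) = 85.61/EI
  relative rotation θ_0 = (85.61 + 0)/EI = 85.61/EI
A unit hogging moment at Y produces rotation L₁/(3EI) + L₂/(3EI) = 4.3/EI.
Slope continuity at Y: θ_0 = M_Y·4.3/EI, so M_Y = 85.61/4.3 = 19.91 kN·m (hogging).
Span XY, ΣM about X with M_Y applied at Y: R_Y^{XY}·3.9 = 258.3 + 19.91, so R_Y^{XY} = 71.33 kN and R_X = 94.6 − 71.33 = 23.27 kN.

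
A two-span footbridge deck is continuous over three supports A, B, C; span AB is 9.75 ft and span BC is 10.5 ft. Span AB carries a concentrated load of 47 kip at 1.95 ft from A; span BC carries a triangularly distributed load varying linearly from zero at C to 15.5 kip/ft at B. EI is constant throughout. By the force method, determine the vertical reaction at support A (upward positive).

R_A = 29.37 kip

Take M_B as the redundant. Released structure: two simple spans AB and BC with a hinge at B.
End slopes at the hinge B, treating each span as simply supported:
  span AB: point load 47 at a = 1.95: Pab(L + a)/(6LEI) = 143/EI
  span BC: triangular load, peak 15.5: w₀L³/(45EI) = 398.7/EI
  relative rotation θ_0 = (143 + 398.7)/EI = 541.7/EI
A unit hogging moment at B produces rotation L₁/(3EI) + L₂/(3EI) = 6.75/EI.
Compatibility: M_B·(L₁+L₂)/(3EI) = θ_0, giving M_B = 80.25 kip·ft (hogging).
Span AB, ΣM about A with M_B applied at B: R_B^{AB}·9.75 = 91.65 + 80.25, so R_B^{AB} = 17.63 kip and R_A = 47 − 17.63 = 29.37 kip.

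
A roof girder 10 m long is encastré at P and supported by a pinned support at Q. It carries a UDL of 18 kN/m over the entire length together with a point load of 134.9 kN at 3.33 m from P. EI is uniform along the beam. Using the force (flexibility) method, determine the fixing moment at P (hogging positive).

Release the roller at Q. Primary structure: cantilever fixed at P.
Free-end deflection of the primary structure under the applied loading (downward +):
  UDL 18: wL⁴/(8EI) = 22500/EI
  point load 134.9 at a = 3.33: Pa²(3L − a)/(6EI) = 6649/EI
  δ_0 = 29149/EI
Flexibility coefficient — unit upward force at Q: δ_{QQ} = L³/(3EI) = 333.3/EI.
Compatibility at Q: δ_0 − R_Q·δ_{QQ} = 0, so R_Q = 29149/333.3 = 87.45 kN.
Moment equilibrium about P: M_P = Σ(load moments about P) − R_Q·L = 1349 − 87.45×10 = 474.7 kN·m.

M_P = 474.7 kN·m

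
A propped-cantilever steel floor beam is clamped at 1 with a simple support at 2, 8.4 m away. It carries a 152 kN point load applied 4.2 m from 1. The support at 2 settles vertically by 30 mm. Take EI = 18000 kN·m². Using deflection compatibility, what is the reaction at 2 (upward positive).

Remove the prop at 2; the released (primary) structure is a cantilever built in at 1.
Downward deflection at the released point 2 due to the loads:
  point load 152 at a = 4.2: Pa²(3L − a)/(6EI) = 9384/EI
Tip deflection under a unit load at 2: L³/(3EI) = 197.6/EI.
With EI = 18000 kN·m²: δ_0 = 0.52136 m and δ_{22} = 0.010976 m/kN.
Compatibility — the beam at 2 must follow the support down by 0.03 m: δ_0 − R_2·δ_{22} = 0.03, so R_2 = (0.52136 − 0.03)/0.010976 = 44.77 kN.

R_2 = 44.77 kN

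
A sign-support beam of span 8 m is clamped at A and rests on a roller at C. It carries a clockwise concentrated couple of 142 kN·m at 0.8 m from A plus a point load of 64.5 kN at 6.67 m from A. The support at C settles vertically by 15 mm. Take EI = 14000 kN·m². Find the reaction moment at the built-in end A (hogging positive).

M_A = 153.1 kN·m

Choose R_C as the redundant. The primary structure is the cantilever fixed at A.
Downward deflection at the released point C due to the loads:
  clockwise couple 142 at a = 0.8: M₀a(2L − a)/(2EI) = 863.4/EI
  point load 64.5 at a = 6.67: Pa²(3L − a)/(6EI) = 8288/EI
  δ_0 = 9152/EI
Tip deflection under a unit load at C: L³/(3EI) = 170.7/EI.
With EI = 14000 kN·m²: δ_0 = 0.65368 m and δ_{CC} = 0.01219 m/kN.
Compatibility — the beam at C must follow the support down by 0.015 m: δ_0 − R_C·δ_{CC} = 0.015, so R_C = (0.65368 − 0.015)/0.01219 = 52.39 kN.
Moment equilibrium about A: M_A = Σ(load moments about A) − R_C·L = 572.2 − 52.39×8 = 153.1 kN·m.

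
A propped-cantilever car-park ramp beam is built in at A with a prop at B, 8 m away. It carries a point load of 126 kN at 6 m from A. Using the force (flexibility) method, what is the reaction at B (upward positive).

R_B = 79.73 kN

Release the roller at B. Primary structure: cantilever fixed at A.
Downward deflection at the released point B due to the loads:
  point load 126 at a = 6: Pa²(3L − a)/(6EI) = 13608/EI
Tip deflection under a unit load at B: L³/(3EI) = 170.7/EI.
Compatibility at B: δ_0 − R_B·δ_{BB} = 0, so R_B = 13608/170.7 = 79.73 kN.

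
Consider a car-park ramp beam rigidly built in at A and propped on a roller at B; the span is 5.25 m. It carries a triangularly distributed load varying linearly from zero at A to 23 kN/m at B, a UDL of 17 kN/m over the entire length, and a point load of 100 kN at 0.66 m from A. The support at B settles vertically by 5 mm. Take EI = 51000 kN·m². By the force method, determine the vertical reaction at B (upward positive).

Release the roller at B. Primary structure: cantilever fixed at A.
Deflection at B on the released cantilever, summing each load's contribution:
  triangular load, peak 23 at the free end: 11w₀L⁴/(120EI) = 1602/EI
  UDL 17: wL⁴/(8EI) = 1614/EI
  point load 100 at a = 0.66: Pa²(3L − a)/(6EI) = 109.6/EI
  δ_0 = 3326/EI
Tip deflection under a unit load at B: L³/(3EI) = 48.23/EI.
With EI = 51000 kN·m²: δ_0 = 0.065207 m and δ_{BB} = 0.000946 m/kN.
Compatibility — the beam at B must follow the support down by 0.005 m: δ_0 − R_B·δ_{BB} = 0.005, so R_B = (0.065207 − 0.005)/0.000946 = 63.66 kN.

R_B = 63.66 kN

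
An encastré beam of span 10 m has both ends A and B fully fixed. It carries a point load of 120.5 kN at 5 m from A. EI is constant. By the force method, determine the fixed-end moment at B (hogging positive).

M_B = 150.6 kN·m

Release both end moments; the primary structure is a simply-supported span AB with redundants M_A and M_B.
End rotations of the released simple span under the applied load (×1/EI):
  at A: point load 120.5 at a = 5: Pab(L + b)/(6LEI) = 753.1/EI
  at B: point load 120.5 at a = 5: Pab(L + a)/(6LEI) = 753.1/EI
  θ_A0 = 753.1/EI,  θ_B0 = 753.1/EI
Flexibility coefficients: a unit moment at one end gives L/(3EI) there and L/(6EI) at the far end, so f₁₁ = f₂₂ = 3.333/EI and f₁₂ = f₂₁ = 1.667/EI.
Compatibility — zero rotation at each built-in end:
  3.333 M_A + 1.667 M_B = 753.1
  1.667 M_A + 3.333 M_B = 753.1
Solving the pair gives M_A = 150.6 kN·m and M_B = 150.6 kN·m (hogging).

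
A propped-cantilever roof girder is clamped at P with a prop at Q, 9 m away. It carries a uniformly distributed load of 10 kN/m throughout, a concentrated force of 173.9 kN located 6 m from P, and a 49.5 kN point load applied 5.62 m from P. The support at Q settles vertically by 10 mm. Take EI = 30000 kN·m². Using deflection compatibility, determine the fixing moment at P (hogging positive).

M_P = 416.1 kN·m

Take the reaction at Q as the redundant and release it; the primary structure is a cantilever fixed at P.
Deflection at Q on the released cantilever, summing each load's contribution:
  UDL 10: wL⁴/(8EI) = 8201/EI
  point load 173.9 at a = 6: Pa²(3L − a)/(6EI) = 21911/EI
  point load 49.5 at a = 5.62: Pa²(3L − a)/(6EI) = 5571/EI
  δ_0 = 35684/EI
Flexibility coefficient — unit upward force at Q: δ_{QQ} = L³/(3EI) = 243/EI.
With EI = 30000 kN·m²: δ_0 = 1.1895 m and δ_{QQ} = 0.0081 m/kN.
Compatibility — the beam at Q must follow the support down by 0.01 m: δ_0 − R_Q·δ_{QQ} = 0.01, so R_Q = (1.1895 − 0.01)/0.0081 = 145.6 kN.
Moment equilibrium about P: M_P = Σ(load moments about P) − R_Q·L = 1727 − 145.6×9 = 416.1 kN·m.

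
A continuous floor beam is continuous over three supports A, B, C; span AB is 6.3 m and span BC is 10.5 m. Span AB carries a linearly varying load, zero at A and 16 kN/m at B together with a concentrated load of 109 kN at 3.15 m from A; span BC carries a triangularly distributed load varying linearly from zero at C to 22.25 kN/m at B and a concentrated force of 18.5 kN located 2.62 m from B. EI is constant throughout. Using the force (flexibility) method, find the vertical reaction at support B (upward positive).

Insert a hinge at B; M_B is the redundant, and each span becomes simply supported.
Rotations at B on the released spans (each span's end-slope, ×1/EI):
  span AB: triangular load, peak 16: w₀L³/(45EI) = 88.91/EI
  span AB: point load 109 at a = 3.15: Pab(L + a)/(6LEI) = 270.4/EI
  span BC: triangular load, peak 22.25: w₀L³/(45EI) = 572.4/EI
  span BC: point load 18.5 at a = 2.62: Pab(L + b)/(6LEI) = 111.4/EI
  relative rotation θ_0 = (359.3 + 683.8)/EI = 1043/EI
A unit hogging moment at B produces rotation L₁/(3EI) + L₂/(3EI) = 5.6/EI.
Slope continuity at B: θ_0 = M_B·5.6/EI, so M_B = 1043/5.6 = 186.3 kN·m (hogging).
Span AB, ΣM about A with M_B applied at B: R_B^{AB}·6.3 = 555 + 186.3, so R_B^{AB} = 117.7 kN and R_A = 159.4 − 117.7 = 41.73 kN.
Span BC, ΣM about C: R_B^{BC}·10.5 = 963.5 + 186.3, so R_B^{BC} = 109.5 kN and R_C = 135.3 − 109.5 = 25.81 kN.
R_B = 117.7 + 109.5 = 227.2 kN.

R_B = 227.2 kN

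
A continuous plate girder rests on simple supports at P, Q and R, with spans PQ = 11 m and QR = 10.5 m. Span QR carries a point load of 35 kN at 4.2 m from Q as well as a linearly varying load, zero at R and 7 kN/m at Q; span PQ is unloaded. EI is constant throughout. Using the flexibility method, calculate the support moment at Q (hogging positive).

M_Q = 59.59 kN·m

Release continuity at Q by inserting a hinge; the redundant is the internal moment M_Q. The primary structure is two simply-supported spans PQ and QR.
Rotations at Q on the released spans (each span's end-slope, ×1/EI):
  span QR: point load 35 at a = 4.2: Pab(L + b)/(6LEI) = 247/EI
  span QR: triangular load, peak 7: w₀L³/(45EI) = 180.1/EI
  relative rotation θ_0 = (0 + 427)/EI = 427/EI
A unit hogging moment at Q produces rotation L₁/(3EI) + L₂/(3EI) = 7.167/EI.
Compatibility: M_Q·(L₁+L₂)/(3EI) = θ_0, giving M_Q = 59.59 kN·m (hogging).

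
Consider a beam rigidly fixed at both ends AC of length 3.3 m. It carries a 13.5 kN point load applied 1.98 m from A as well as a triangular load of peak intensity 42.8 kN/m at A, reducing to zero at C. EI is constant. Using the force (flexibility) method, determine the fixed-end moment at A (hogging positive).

M_A = 27.58 kN·m

Release both end moments; the primary structure is a simply-supported span AC with redundants M_A and M_C.
End rotations of the released simple span under the applied load (×1/EI):
  at A: point load 13.5 at a = 1.98: Pab(L + b)/(6LEI) = 8.233/EI
  at C: point load 13.5 at a = 1.98: Pab(L + a)/(6LEI) = 9.409/EI
  at A: triangular load, peak 42.8: w₀L³/(45EI) = 34.18/EI
  at C: triangular load, peak 42.8: 7w₀L³/(360EI) = 29.91/EI
  θ_A0 = 42.41/EI,  θ_C0 = 39.32/EI
Flexibility coefficients: a unit moment at one end gives L/(3EI) there and L/(6EI) at the far end, so f₁₁ = f₂₂ = 1.1/EI and f₁₂ = f₂₁ = 0.55/EI.
Compatibility — zero rotation at each built-in end:
  1.1 M_A + 0.55 M_C = 42.41
  0.55 M_A + 1.1 M_C = 39.32
Solving the pair gives M_A = 27.58 kN·m and M_C = 21.95 kN·m (hogging).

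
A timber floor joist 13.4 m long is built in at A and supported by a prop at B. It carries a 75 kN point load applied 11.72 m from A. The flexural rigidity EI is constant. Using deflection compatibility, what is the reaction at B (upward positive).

R_B = 60.97 kN

Take the reaction at B as the redundant and release it; the primary structure is a cantilever fixed at A.
Deflection at B on the released cantilever, summing each load's contribution:
  point load 75 at a = 11.72: Pa²(3L − a)/(6EI) = 48900/EI
Flexibility coefficient — unit upward force at B: δ_{BB} = L³/(3EI) = 802/EI.
The prop prevents deflection at B: R_B = δ_0/δ_{BB} = 48900/802 = 60.97 kN.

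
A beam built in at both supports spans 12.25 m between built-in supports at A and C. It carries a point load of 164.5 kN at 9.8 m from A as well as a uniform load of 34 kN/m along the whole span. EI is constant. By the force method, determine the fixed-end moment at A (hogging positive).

Release both end moments; the primary structure is a simply-supported span AC with redundants M_A and M_C.
On the primary (simply-supported) span, the end slopes from the loading are:
  at A: point load 164.5 at a = 9.8: Pab(L + b)/(6LEI) = 789.9/EI
  at C: point load 164.5 at a = 9.8: Pab(L + a)/(6LEI) = 1185/EI
  at A: UDL 34: wL³/(24EI) = 2604/EI
  at C: UDL 34: wL³/(24EI) = 2604/EI
  θ_A0 = 3394/EI,  θ_C0 = 3789/EI
Flexibility coefficients: a unit moment at one end gives L/(3EI) there and L/(6EI) at the far end, so f₁₁ = f₂₂ = 4.083/EI and f₁₂ = f₂₁ = 2.042/EI.
Compatibility — zero rotation at each built-in end:
  4.083 M_A + 2.042 M_C = 3394
  2.042 M_A + 4.083 M_C = 3789
Solving the pair gives M_A = 489.7 kN·m and M_C = 683.1 kN·m (hogging).

M_A = 489.7 kN·m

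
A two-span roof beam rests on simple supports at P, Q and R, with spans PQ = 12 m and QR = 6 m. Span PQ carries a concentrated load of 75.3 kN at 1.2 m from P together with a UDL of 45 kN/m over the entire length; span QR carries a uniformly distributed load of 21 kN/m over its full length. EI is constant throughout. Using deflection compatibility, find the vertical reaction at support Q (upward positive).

Insert a hinge at Q; M_Q is the redundant, and each span becomes simply supported.
Rotations at Q on the released spans (each span's end-slope, ×1/EI):
  span PQ: point load 75.3 at a = 1.2: Pab(L + a)/(6LEI) = 178.9/EI
  span PQ: UDL 45: wL³/(24EI) = 3240/EI
  span QR: UDL 21: wL³/(24EI) = 189/EI
  relative rotation θ_0 = (3419 + 189)/EI = 3608/EI
A unit hogging moment at Q produces rotation L₁/(3EI) + L₂/(3EI) = 6/EI.
Compatibility: M_Q·(L₁+L₂)/(3EI) = θ_0, giving M_Q = 601.3 kN·m (hogging).
Span PQ, ΣM about P with M_Q applied at Q: R_Q^{PQ}·12 = 3330 + 601.3, so R_Q^{PQ} = 327.6 kN and R_P = 615.3 − 327.6 = 287.7 kN.
Span QR, ΣM about R: R_Q^{QR}·6 = 378 + 601.3, so R_Q^{QR} = 163.2 kN and R_R = 126 − 163.2 = -37.22 kN.
R_Q = 327.6 + 163.2 = 490.9 kN.

R_Q = 490.9 kN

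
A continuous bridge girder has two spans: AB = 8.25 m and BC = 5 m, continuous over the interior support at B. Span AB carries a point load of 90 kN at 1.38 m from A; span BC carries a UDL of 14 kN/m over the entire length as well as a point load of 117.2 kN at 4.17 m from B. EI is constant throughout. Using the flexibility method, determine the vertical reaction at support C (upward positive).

Release continuity at B by inserting a hinge; the redundant is the internal moment M_B. The primary structure is two simply-supported spans AB and BC.
End slopes at the hinge B, treating each span as simply supported:
  span AB: point load 90 at a = 1.38: Pab(L + a)/(6LEI) = 166/EI
  span BC: UDL 14: wL³/(24EI) = 72.92/EI
  span BC: point load 117.2 at a = 4.17: Pab(L + b)/(6LEI) = 78.83/EI
  relative rotation θ_0 = (166 + 151.7)/EI = 317.7/EI
A unit hogging moment at B produces rotation L₁/(3EI) + L₂/(3EI) = 4.417/EI.
Compatibility: M_B·(L₁+L₂)/(3EI) = θ_0, giving M_B = 71.94 kN·m (hogging).
Span BC, ΣM about C: R_B^{BC}·5 = 272.3 + 71.94, so R_B^{BC} = 68.84 kN and R_C = 187.2 − 68.84 = 118.4 kN.

R_C = 118.4 kN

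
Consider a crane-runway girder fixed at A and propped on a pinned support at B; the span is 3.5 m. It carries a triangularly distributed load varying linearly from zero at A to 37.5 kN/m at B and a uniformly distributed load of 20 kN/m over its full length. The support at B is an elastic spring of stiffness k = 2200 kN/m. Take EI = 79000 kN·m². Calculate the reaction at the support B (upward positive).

R_B = 17.75 kN

Release the roller at B. Primary structure: cantilever fixed at A.
Primary-structure tip deflection at B by superposition:
  triangular load, peak 37.5 at the free end: 11w₀L⁴/(120EI) = 515.8/EI
  UDL 20: wL⁴/(8EI) = 375.2/EI
  δ_0 = 891/EI
Tip deflection under a unit load at B: L³/(3EI) = 14.29/EI.
With EI = 79000 kN·m²: δ_0 = 0.011278 m and δ_{BB} = 0.000181 m/kN.
Compatibility — the spring shortens by R_B/k under the reaction it provides: δ_0 − R_B·δ_{BB} = R_B/k. With 1/k = 0.000455 m/kN, R_B = δ_0 / (δ_{BB} + 1/k) = 0.011278 / (0.000181 + 0.000455) = 17.75 kN.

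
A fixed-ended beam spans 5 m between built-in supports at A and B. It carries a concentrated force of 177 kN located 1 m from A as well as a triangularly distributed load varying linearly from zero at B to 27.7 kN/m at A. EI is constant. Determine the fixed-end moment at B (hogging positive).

M_B = 51.4 kN·m

Take the two fixed-end moments M_A, M_B as redundants; the released structure is the simple span AB.
Simple-span end rotations at A and B under the given loads:
  at A: point load 177 at a = 1: Pab(L + b)/(6LEI) = 212.4/EI
  at B: point load 177 at a = 1: Pab(L + a)/(6LEI) = 141.6/EI
  at A: triangular load, peak 27.7: w₀L³/(45EI) = 76.94/EI
  at B: triangular load, peak 27.7: 7w₀L³/(360EI) = 67.33/EI
  θ_A0 = 289.3/EI,  θ_B0 = 208.9/EI
Flexibility coefficients: a unit moment at one end gives L/(3EI) there and L/(6EI) at the far end, so f₁₁ = f₂₂ = 1.667/EI and f₁₂ = f₂₁ = 0.8333/EI.
Compatibility — zero rotation at each built-in end:
  1.667 M_A + 0.8333 M_B = 289.3
  0.8333 M_A + 1.667 M_B = 208.9
Solving the pair gives M_A = 147.9 kN·m and M_B = 51.4 kN·m (hogging).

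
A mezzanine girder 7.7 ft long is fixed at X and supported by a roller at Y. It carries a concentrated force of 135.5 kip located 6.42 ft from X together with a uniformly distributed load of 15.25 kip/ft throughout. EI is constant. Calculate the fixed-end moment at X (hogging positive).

Take the reaction at Y as the redundant and release it; the primary structure is a cantilever fixed at X.
Deflection at Y on the released cantilever, summing each load's contribution:
  point load 135.5 at a = 6.42: Pa²(3L − a)/(6EI) = 15526/EI
  UDL 15.25: wL⁴/(8EI) = 6701/EI
  δ_0 = 22227/EI
Flexibility coefficient — unit upward force at Y: δ_{YY} = L³/(3EI) = 152.2/EI.
The prop prevents deflection at Y: R_Y = δ_0/δ_{YY} = 22227/152.2 = 146.1 kip.
Moment equilibrium about X: M_X = Σ(load moments about X) − R_Y·L = 1322 − 146.1×7.7 = 197.3 kip·ft.

M_X = 197.3 kip·ft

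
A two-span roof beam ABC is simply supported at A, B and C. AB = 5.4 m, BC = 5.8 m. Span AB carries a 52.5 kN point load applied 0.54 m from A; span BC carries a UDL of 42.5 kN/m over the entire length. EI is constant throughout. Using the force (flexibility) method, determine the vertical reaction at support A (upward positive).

R_A = 28.86 kN

Insert a hinge at B; M_B is the redundant, and each span becomes simply supported.
End slopes at the hinge B, treating each span as simply supported:
  span AB: point load 52.5 at a = 0.54: Pab(L + a)/(6LEI) = 25.26/EI
  span BC: UDL 42.5: wL³/(24EI) = 345.5/EI
  relative rotation θ_0 = (25.26 + 345.5)/EI = 370.8/EI
A unit hogging moment at B produces rotation L₁/(3EI) + L₂/(3EI) = 3.733/EI.
Slope continuity at B: θ_0 = M_B·3.733/EI, so M_B = 370.8/3.733 = 99.31 kN·m (hogging).
Span AB, ΣM about A with M_B applied at B: R_B^{AB}·5.4 = 28.35 + 99.31, so R_B^{AB} = 23.64 kN and R_A = 52.5 − 23.64 = 28.86 kN.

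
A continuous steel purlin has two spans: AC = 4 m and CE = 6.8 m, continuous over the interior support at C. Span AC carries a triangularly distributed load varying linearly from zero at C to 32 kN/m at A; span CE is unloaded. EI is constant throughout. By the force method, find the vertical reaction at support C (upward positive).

Insert a hinge at C; M_C is the redundant, and each span becomes simply supported.
Rotations at C on the released spans (each span's end-slope, ×1/EI):
  span AC: triangular load, peak 32: 7w₀L³/(360EI) = 39.82/EI
  relative rotation θ_0 = (39.82 + 0)/EI = 39.82/EI
A unit hogging moment at C produces rotation L₁/(3EI) + L₂/(3EI) = 3.6/EI.
Compatibility: M_C·(L₁+L₂)/(3EI) = θ_0, giving M_C = 11.06 kN·m (hogging).
Span AC, ΣM about A with M_C applied at C: R_C^{AC}·4 = 85.33 + 11.06, so R_C^{AC} = 24.1 kN and R_A = 64 − 24.1 = 39.9 kN.
Span CE, ΣM about E: R_C^{CE}·6.8 = 0 + 11.06, so R_C^{CE} = 1.627 kN and R_E = 0 − 1.627 = -1.627 kN.
R_C = 24.1 + 1.627 = 25.73 kN.

R_C = 25.73 kN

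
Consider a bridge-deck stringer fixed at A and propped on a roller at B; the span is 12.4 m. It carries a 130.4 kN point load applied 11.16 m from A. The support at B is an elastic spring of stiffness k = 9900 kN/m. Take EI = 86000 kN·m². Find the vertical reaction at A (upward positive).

Take the reaction at B as the redundant and release it; the primary structure is a cantilever fixed at A.
Downward deflection at the released point B due to the loads:
  point load 130.4 at a = 11.16: Pa²(3L − a)/(6EI) = 70485/EI
Flexibility coefficient — unit upward force at B: δ_{BB} = L³/(3EI) = 635.5/EI.
With EI = 86000 kN·m²: δ_0 = 0.81959 m and δ_{BB} = 0.00739 m/kN.
Compatibility — the spring shortens by R_B/k under the reaction it provides: δ_0 − R_B·δ_{BB} = R_B/k. With 1/k = 0.000101 m/kN, R_B = δ_0 / (δ_{BB} + 1/k) = 0.81959 / (0.00739 + 0.000101) = 109.4 kN.
Vertical equilibrium: R_A = ΣP − R_B = 130.4 − 109.4 = 20.99 kN.

R_A = 20.99 kN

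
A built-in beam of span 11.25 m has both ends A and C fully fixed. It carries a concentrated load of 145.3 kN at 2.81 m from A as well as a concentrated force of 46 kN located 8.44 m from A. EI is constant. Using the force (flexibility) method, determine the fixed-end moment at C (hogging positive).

M_C = 149.3 kN·m

Release both end moments; the primary structure is a simply-supported span AC with redundants M_A and M_C.
End rotations of the released simple span under the applied load (×1/EI):
  at A: point load 145.3 at a = 2.81: Pab(L + b)/(6LEI) = 1005/EI
  at C: point load 145.3 at a = 2.81: Pab(L + a)/(6LEI) = 717.8/EI
  at A: point load 46 at a = 8.44: Pab(L + b)/(6LEI) = 227.2/EI
  at C: point load 46 at a = 8.44: Pab(L + a)/(6LEI) = 318.2/EI
  θ_A0 = 1232/EI,  θ_C0 = 1036/EI
Flexibility coefficients: a unit moment at one end gives L/(3EI) there and L/(6EI) at the far end, so f₁₁ = f₂₂ = 3.75/EI and f₁₂ = f₂₁ = 1.875/EI.
Compatibility — zero rotation at each built-in end:
  3.75 M_A + 1.875 M_C = 1232
  1.875 M_A + 3.75 M_C = 1036
Solving the pair gives M_A = 254 kN·m and M_C = 149.3 kN·m (hogging).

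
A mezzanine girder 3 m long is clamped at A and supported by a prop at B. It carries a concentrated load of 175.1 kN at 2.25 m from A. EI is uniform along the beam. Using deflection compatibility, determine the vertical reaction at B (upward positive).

R_B = 110.8 kN

Release the roller at B. Primary structure: cantilever fixed at A.
Deflection at B on the released cantilever, summing each load's contribution:
  point load 175.1 at a = 2.25: Pa²(3L − a)/(6EI) = 997.2/EI
Flexibility coefficient — unit upward force at B: δ_{BB} = L³/(3EI) = 9/EI.
The prop prevents deflection at B: R_B = δ_0/δ_{BB} = 997.2/9 = 110.8 kN.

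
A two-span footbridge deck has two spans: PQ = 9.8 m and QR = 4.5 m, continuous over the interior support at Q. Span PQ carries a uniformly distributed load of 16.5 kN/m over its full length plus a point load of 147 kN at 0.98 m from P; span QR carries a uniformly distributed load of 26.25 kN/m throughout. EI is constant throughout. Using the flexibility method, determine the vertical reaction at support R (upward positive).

Insert a hinge at Q; M_Q is the redundant, and each span becomes simply supported.
Discontinuity in slope at Q on the released structure — sum the simple-span end rotations:
  span PQ: UDL 16.5: wL³/(24EI) = 647.1/EI
  span PQ: point load 147 at a = 0.98: Pab(L + a)/(6LEI) = 232.9/EI
  span QR: UDL 26.25: wL³/(24EI) = 99.67/EI
  relative rotation θ_0 = (880 + 99.67)/EI = 979.7/EI
A unit hogging moment at Q produces rotation L₁/(3EI) + L₂/(3EI) = 4.767/EI.
Compatibility: M_Q·(L₁+L₂)/(3EI) = θ_0, giving M_Q = 205.5 kN·m (hogging).
Span QR, ΣM about R: R_Q^{QR}·4.5 = 265.8 + 205.5, so R_Q^{QR} = 104.7 kN and R_R = 118.1 − 104.7 = 13.39 kN.

R_R = 13.39 kN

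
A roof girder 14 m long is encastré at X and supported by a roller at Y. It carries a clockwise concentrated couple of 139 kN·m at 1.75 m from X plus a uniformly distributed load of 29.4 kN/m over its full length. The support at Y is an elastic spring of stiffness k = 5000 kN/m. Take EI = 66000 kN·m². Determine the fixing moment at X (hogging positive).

M_X = 841.9 kN·m

Release the roller at Y. Primary structure: cantilever fixed at X.
Downward deflection at the released point Y due to the loads:
  clockwise couple 139 at a = 1.75: M₀a(2L − a)/(2EI) = 3193/EI
  UDL 29.4: wL⁴/(8EI) = 141179/EI
  δ_0 = 144371/EI
Flexibility coefficient — unit upward force at Y: δ_{YY} = L³/(3EI) = 914.7/EI.
With EI = 66000 kN·m²: δ_0 = 2.1874 m and δ_{YY} = 0.013859 m/kN.
Compatibility — the spring shortens by R_Y/k under the reaction it provides: δ_0 − R_Y·δ_{YY} = R_Y/k. With 1/k = 0.0002 m/kN, R_Y = δ_0 / (δ_{YY} + 1/k) = 2.1874 / (0.013859 + 0.0002) = 155.6 kN.
Moment equilibrium about X: M_X = Σ(load moments about X) − R_Y·L = 3020 − 155.6×14 = 841.9 kN·m.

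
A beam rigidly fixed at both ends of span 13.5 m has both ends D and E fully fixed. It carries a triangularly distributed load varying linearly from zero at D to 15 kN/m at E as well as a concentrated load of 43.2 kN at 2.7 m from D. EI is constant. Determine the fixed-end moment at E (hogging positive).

M_E = 155.3 kN·m

Release both end moments; the primary structure is a simply-supported span DE with redundants M_D and M_E.
On the primary (simply-supported) span, the end slopes from the loading are:
  at D: triangular load, peak 15: 7w₀L³/(360EI) = 717.6/EI
  at E: triangular load, peak 15: w₀L³/(45EI) = 820.1/EI
  at D: point load 43.2 at a = 2.7: Pab(L + b)/(6LEI) = 377.9/EI
  at E: point load 43.2 at a = 2.7: Pab(L + a)/(6LEI) = 251.9/EI
  θ_D0 = 1096/EI,  θ_E0 = 1072/EI
Flexibility coefficients: a unit moment at one end gives L/(3EI) there and L/(6EI) at the far end, so f₁₁ = f₂₂ = 4.5/EI and f₁₂ = f₂₁ = 2.25/EI.
Compatibility — zero rotation at each built-in end:
  4.5 M_D + 2.25 M_E = 1096
  2.25 M_D + 4.5 M_E = 1072
Solving the pair gives M_D = 165.8 kN·m and M_E = 155.3 kN·m (hogging).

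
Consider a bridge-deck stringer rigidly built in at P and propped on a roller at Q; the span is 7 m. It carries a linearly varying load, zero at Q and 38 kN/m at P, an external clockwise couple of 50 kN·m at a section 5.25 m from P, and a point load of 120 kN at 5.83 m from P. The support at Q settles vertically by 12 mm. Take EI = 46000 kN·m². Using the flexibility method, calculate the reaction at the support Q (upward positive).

R_Q = 122 kN

Take the reaction at Q as the redundant and release it; the primary structure is a cantilever fixed at P.
Primary-structure tip deflection at Q by superposition:
  triangular load, peak 38 at the fixed end: w₀L⁴/(30EI) = 3041/EI
  clockwise couple 50 at a = 5.25: M₀a(2L − a)/(2EI) = 1148/EI
  point load 120 at a = 5.83: Pa²(3L − a)/(6EI) = 10312/EI
  δ_0 = 14502/EI
Flexibility coefficient — unit upward force at Q: δ_{QQ} = L³/(3EI) = 114.3/EI.
With EI = 46000 kN·m²: δ_0 = 0.31526 m and δ_{QQ} = 0.002486 m/kN.
Compatibility — the beam at Q must follow the support down by 0.012 m: δ_0 − R_Q·δ_{QQ} = 0.012, so R_Q = (0.31526 − 0.012)/0.002486 = 122 kN.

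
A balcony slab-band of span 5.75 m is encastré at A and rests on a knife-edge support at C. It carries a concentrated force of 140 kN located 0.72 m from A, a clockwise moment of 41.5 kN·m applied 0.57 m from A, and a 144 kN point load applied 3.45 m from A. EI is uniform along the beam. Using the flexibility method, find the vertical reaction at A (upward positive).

Release the roller at C. Primary structure: cantilever fixed at A.
Free-end deflection of the primary structure under the applied loading (downward +):
  point load 140 at a = 0.72: Pa²(3L − a)/(6EI) = 199.9/EI
  clockwise couple 41.5 at a = 0.57: M₀a(2L − a)/(2EI) = 129.3/EI
  point load 144 at a = 3.45: Pa²(3L − a)/(6EI) = 3942/EI
  δ_0 = 4271/EI
Tip deflection under a unit load at C: L³/(3EI) = 63.37/EI.
Compatibility at C: δ_0 − R_C·δ_{CC} = 0, so R_C = 4271/63.37 = 67.4 kN.
Vertical equilibrium: R_A = ΣP − R_C = 284 − 67.4 = 216.6 kN.

R_A = 216.6 kN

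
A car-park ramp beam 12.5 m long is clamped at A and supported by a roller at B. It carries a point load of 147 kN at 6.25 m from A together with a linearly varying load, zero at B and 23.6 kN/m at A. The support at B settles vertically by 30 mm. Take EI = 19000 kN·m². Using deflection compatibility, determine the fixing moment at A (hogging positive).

Take the reaction at B as the redundant and release it; the primary structure is a cantilever fixed at A.
Downward deflection at the released point B due to the loads:
  point load 147 at a = 6.25: Pa²(3L − a)/(6EI) = 29907/EI
  triangular load, peak 23.6 at the fixed end: w₀L⁴/(30EI) = 19206/EI
  δ_0 = 49113/EI
Flexibility coefficient — unit upward force at B: δ_{BB} = L³/(3EI) = 651/EI.
With EI = 19000 kN·m²: δ_0 = 2.5849 m and δ_{BB} = 0.034265 m/kN.
Compatibility — the beam at B must follow the support down by 0.03 m: δ_0 − R_B·δ_{BB} = 0.03, so R_B = (2.5849 − 0.03)/0.034265 = 74.56 kN.
Moment equilibrium about A: M_A = Σ(load moments about A) − R_B·L = 1533 − 74.56×12.5 = 601.3 kN·m.

M_A = 601.3 kN·m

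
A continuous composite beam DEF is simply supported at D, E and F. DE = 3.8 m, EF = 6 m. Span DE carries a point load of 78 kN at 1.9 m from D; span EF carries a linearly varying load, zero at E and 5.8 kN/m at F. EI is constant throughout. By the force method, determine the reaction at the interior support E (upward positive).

R_E = 57.27 kN

Release continuity at E by inserting a hinge; the redundant is the internal moment M_E. The primary structure is two simply-supported spans DE and EF.
Rotations at E on the released spans (each span's end-slope, ×1/EI):
  span DE: point load 78 at a = 1.9: Pab(L + a)/(6LEI) = 70.39/EI
  span EF: triangular load, peak 5.8: 7w₀L³/(360EI) = 24.36/EI
  relative rotation θ_0 = (70.39 + 24.36)/EI = 94.75/EI
A unit hogging moment at E produces rotation L₁/(3EI) + L₂/(3EI) = 3.267/EI.
Slope continuity at E: θ_0 = M_E·3.267/EI, so M_E = 94.75/3.267 = 29.01 kN·m (hogging).
Span DE, ΣM about D with M_E applied at E: R_E^{DE}·3.8 = 148.2 + 29.01, so R_E^{DE} = 46.63 kN and R_D = 78 − 46.63 = 31.37 kN.
Span EF, ΣM about F: R_E^{EF}·6 = 34.8 + 29.01, so R_E^{EF} = 10.63 kN and R_F = 17.4 − 10.63 = 6.766 kN.
R_E = 46.63 + 10.63 = 57.27 kN.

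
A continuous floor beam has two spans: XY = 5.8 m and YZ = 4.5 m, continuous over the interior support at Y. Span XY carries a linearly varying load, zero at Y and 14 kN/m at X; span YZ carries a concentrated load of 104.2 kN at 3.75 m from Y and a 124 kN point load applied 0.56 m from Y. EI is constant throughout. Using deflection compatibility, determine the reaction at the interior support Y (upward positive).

R_Y = 162 kN

Take M_Y as the redundant. Released structure: two simple spans XY and YZ with a hinge at Y.
Discontinuity in slope at Y on the released structure — sum the simple-span end rotations:
  span XY: triangular load, peak 14: 7w₀L³/(360EI) = 53.11/EI
  span YZ: point load 104.2 at a = 3.75: Pab(L + b)/(6LEI) = 56.98/EI
  span YZ: point load 124 at a = 0.56: Pab(L + b)/(6LEI) = 85.52/EI
  relative rotation θ_0 = (53.11 + 142.5)/EI = 195.6/EI
A unit hogging moment at Y produces rotation L₁/(3EI) + L₂/(3EI) = 3.433/EI.
Compatibility: M_Y·(L₁+L₂)/(3EI) = θ_0, giving M_Y = 56.98 kN·m (hogging).
Span XY, ΣM about X with M_Y applied at Y: R_Y^{XY}·5.8 = 78.49 + 56.98, so R_Y^{XY} = 23.36 kN and R_X = 40.6 − 23.36 = 17.24 kN.
Span YZ, ΣM about Z: R_Y^{YZ}·4.5 = 566.7 + 56.98, so R_Y^{YZ} = 138.6 kN and R_Z = 228.2 − 138.6 = 89.6 kN.
R_Y = 23.36 + 138.6 = 162 kN.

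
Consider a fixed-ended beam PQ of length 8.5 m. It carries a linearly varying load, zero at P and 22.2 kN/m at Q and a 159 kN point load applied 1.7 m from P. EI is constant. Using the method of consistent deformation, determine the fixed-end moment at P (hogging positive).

Release both end moments; the primary structure is a simply-supported span PQ with redundants M_P and M_Q.
End rotations of the released simple span under the applied load (×1/EI):
  at P: triangular load, peak 22.2: 7w₀L³/(360EI) = 265.1/EI
  at Q: triangular load, peak 22.2: w₀L³/(45EI) = 303/EI
  at P: point load 159 at a = 1.7: Pab(L + b)/(6LEI) = 551.4/EI
  at Q: point load 159 at a = 1.7: Pab(L + a)/(6LEI) = 367.6/EI
  θ_P0 = 816.5/EI,  θ_Q0 = 670.6/EI
Flexibility coefficients: a unit moment at one end gives L/(3EI) there and L/(6EI) at the far end, so f₁₁ = f₂₂ = 2.833/EI and f₁₂ = f₂₁ = 1.417/EI.
Compatibility — zero rotation at each built-in end:
  2.833 M_P + 1.417 M_Q = 816.5
  1.417 M_P + 2.833 M_Q = 670.6
Solving the pair gives M_P = 226.5 kN·m and M_Q = 123.4 kN·m (hogging).

M_P = 226.5 kN·m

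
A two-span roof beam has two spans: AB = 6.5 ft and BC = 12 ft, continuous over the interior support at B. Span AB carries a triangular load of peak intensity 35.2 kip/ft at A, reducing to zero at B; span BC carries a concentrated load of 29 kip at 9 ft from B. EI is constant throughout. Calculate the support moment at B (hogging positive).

M_B = 56.93 kip·ft

Insert a hinge at B; M_B is the redundant, and each span becomes simply supported.
Rotations at B on the released spans (each span's end-slope, ×1/EI):
  span AB: triangular load, peak 35.2: 7w₀L³/(360EI) = 188/EI
  span BC: point load 29 at a = 9: Pab(L + b)/(6LEI) = 163.1/EI
  relative rotation θ_0 = (188 + 163.1)/EI = 351.1/EI
A unit hogging moment at B produces rotation L₁/(3EI) + L₂/(3EI) = 6.167/EI.
Compatibility: M_B·(L₁+L₂)/(3EI) = θ_0, giving M_B = 56.93 kip·ft (hogging).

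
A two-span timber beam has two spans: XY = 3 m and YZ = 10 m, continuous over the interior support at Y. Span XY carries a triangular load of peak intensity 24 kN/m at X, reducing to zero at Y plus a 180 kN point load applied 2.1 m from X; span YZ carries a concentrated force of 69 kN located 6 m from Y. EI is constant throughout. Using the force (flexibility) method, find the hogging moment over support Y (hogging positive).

Release continuity at Y by inserting a hinge; the redundant is the internal moment M_Y. The primary structure is two simply-supported spans XY and YZ.
End slopes at the hinge Y, treating each span as simply supported:
  span XY: triangular load, peak 24: 7w₀L³/(360EI) = 12.6/EI
  span XY: point load 180 at a = 2.1: Pab(L + a)/(6LEI) = 96.39/EI
  span YZ: point load 69 at a = 6: Pab(L + b)/(6LEI) = 386.4/EI
  relative rotation θ_0 = (109 + 386.4)/EI = 495.4/EI
A unit hogging moment at Y produces rotation L₁/(3EI) + L₂/(3EI) = 4.333/EI.
Compatibility: M_Y·(L₁+L₂)/(3EI) = θ_0, giving M_Y = 114.3 kN·m (hogging).

M_Y = 114.3 kN·m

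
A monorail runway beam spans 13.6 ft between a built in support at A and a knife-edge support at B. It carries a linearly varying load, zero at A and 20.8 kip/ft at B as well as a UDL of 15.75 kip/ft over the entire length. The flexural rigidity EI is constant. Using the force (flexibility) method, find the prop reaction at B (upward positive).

Remove the prop at B; the released (primary) structure is a cantilever built in at A.
Primary-structure tip deflection at B by superposition:
  triangular load, peak 20.8 at the free end: 11w₀L⁴/(120EI) = 65227/EI
  UDL 15.75: wL⁴/(8EI) = 67351/EI
  δ_0 = 132579/EI
Flexibility coefficient — unit upward force at B: δ_{BB} = L³/(3EI) = 838.5/EI.
The prop prevents deflection at B: R_B = δ_0/δ_{BB} = 132579/838.5 = 158.1 kip.

R_B = 158.1 kip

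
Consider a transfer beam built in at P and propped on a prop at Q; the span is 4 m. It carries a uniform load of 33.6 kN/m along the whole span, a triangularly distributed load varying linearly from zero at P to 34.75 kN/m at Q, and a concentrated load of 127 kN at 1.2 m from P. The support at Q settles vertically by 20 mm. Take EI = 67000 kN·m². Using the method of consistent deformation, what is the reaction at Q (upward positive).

R_Q = 41.24 kN

Choose R_Q as the redundant. The primary structure is the cantilever fixed at P.
Free-end deflection of the primary structure under the applied loading (downward +):
  UDL 33.6: wL⁴/(8EI) = 1075/EI
  triangular load, peak 34.75 at the free end: 11w₀L⁴/(120EI) = 815.5/EI
  point load 127 at a = 1.2: Pa²(3L − a)/(6EI) = 329.2/EI
  δ_0 = 2220/EI
Tip deflection under a unit load at Q: L³/(3EI) = 21.33/EI.
With EI = 67000 kN·m²: δ_0 = 0.033132 m and δ_{QQ} = 0.000318 m/kN.
Compatibility — the beam at Q must follow the support down by 0.02 m: δ_0 − R_Q·δ_{QQ} = 0.02, so R_Q = (0.033132 − 0.02)/0.000318 = 41.24 kN.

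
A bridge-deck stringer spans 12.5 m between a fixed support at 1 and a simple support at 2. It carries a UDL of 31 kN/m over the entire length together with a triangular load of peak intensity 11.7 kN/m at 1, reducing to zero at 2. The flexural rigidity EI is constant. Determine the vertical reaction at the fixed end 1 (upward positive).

R_1 = 300.7 kN

Remove the prop at 2; the released (primary) structure is a cantilever built in at 1.
Primary-structure tip deflection at 2 by superposition:
  UDL 31: wL⁴/(8EI) = 94604/EI
  triangular load, peak 11.7 at the fixed end: w₀L⁴/(30EI) = 9521/EI
  δ_0 = 104126/EI
Tip deflection under a unit load at 2: L³/(3EI) = 651/EI.
Compatibility at 2: δ_0 − R_2·δ_{22} = 0, so R_2 = 104126/651 = 159.9 kN.
Vertical equilibrium: R_1 = ΣP − R_2 = 460.6 − 159.9 = 300.7 kN.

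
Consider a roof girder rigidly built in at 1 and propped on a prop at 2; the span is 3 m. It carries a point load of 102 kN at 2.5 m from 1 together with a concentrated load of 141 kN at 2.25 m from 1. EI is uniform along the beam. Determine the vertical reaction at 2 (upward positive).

R_2 = 166 kN

Choose R_2 as the redundant. The primary structure is the cantilever fixed at 1.
Downward deflection at the released point 2 due to the loads:
  point load 102 at a = 2.5: Pa²(3L − a)/(6EI) = 690.6/EI
  point load 141 at a = 2.25: Pa²(3L − a)/(6EI) = 803/EI
  δ_0 = 1494/EI
Flexibility coefficient — unit upward force at 2: δ_{22} = L³/(3EI) = 9/EI.
Compatibility at 2: δ_0 − R_2·δ_{22} = 0, so R_2 = 1494/9 = 166 kN.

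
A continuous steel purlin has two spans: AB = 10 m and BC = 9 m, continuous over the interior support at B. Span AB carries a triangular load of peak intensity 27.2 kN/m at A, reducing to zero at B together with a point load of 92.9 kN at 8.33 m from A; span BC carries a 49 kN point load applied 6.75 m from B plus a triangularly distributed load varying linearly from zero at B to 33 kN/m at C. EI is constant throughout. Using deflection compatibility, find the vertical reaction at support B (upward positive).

R_B = 236 kN

Release continuity at B by inserting a hinge; the redundant is the internal moment M_B. The primary structure is two simply-supported spans AB and BC.
Rotations at B on the released spans (each span's end-slope, ×1/EI):
  span AB: triangular load, peak 27.2: 7w₀L³/(360EI) = 528.9/EI
  span AB: point load 92.9 at a = 8.33: Pab(L + a)/(6LEI) = 394.8/EI
  span BC: point load 49 at a = 6.75: Pab(L + b)/(6LEI) = 155/EI
  span BC: triangular load, peak 33: 7w₀L³/(360EI) = 467.8/EI
  relative rotation θ_0 = (923.7 + 622.8)/EI = 1547/EI
A unit hogging moment at B produces rotation L₁/(3EI) + L₂/(3EI) = 6.333/EI.
Slope continuity at B: θ_0 = M_B·6.333/EI, so M_B = 1547/6.333 = 244.2 kN·m (hogging).
Span AB, ΣM about A with M_B applied at B: R_B^{AB}·10 = 1227 + 244.2, so R_B^{AB} = 147.1 kN and R_A = 228.9 − 147.1 = 81.76 kN.
Span BC, ΣM about C: R_B^{BC}·9 = 555.8 + 244.2, so R_B^{BC} = 88.88 kN and R_C = 197.5 − 88.88 = 108.6 kN.
R_B = 147.1 + 88.88 = 236 kN.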